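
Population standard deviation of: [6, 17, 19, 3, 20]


Mean = 65/5 = 13
  (6-13)²=49
  (17-13)²=16
  (19-13)²=36
  (3-13)²=100
  (20-13)²=49
Σ(x-μ)² = 250
σ² = 250/5 = 50

σ = √(50) ≈ 7.0711


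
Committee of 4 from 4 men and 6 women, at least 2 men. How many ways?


Count by #men:
  2M,2W: C(4,2)×C(6,2)=90
  3M,1W: C(4,3)×C(6,1)=24
  4M,0W: C(4,4)×C(6,0)=1
Total = 115

115


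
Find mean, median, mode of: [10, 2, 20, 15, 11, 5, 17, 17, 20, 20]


Sorted: [2, 5, 10, 11, 15, 17, 17, 20, 20, 20]
Mean = 137/10
Median = 16
Freq: {10: 1, 2: 1, 20: 3, 15: 1, 11: 1, 5: 1, 17: 2}
Mode: [20]

Mean=137/10, Median=16, Mode=20


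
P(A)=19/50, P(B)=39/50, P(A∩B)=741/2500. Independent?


P(A)×P(B) = 741/2500
P(A∩B) = 741/2500
Equal ✓ → Independent

Yes, independent


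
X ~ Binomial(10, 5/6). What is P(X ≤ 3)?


P(X ≤ 3) = Σ P(X=i) for i=0..3
P(X=0) = 1/60466176
P(X=1) = 25/30233088
P(X=2) = 125/6718464
P(X=3) = 625/2519424
Sum = 337/1259712

P(X ≤ 3) = 337/1259712 ≈ 0.03%


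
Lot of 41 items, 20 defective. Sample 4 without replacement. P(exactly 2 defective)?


Hypergeometric: C(20,2)×C(21,2)/C(41,4)
= 190×210/101270 = 210/533

P(X=2) = 210/533 ≈ 39.40%


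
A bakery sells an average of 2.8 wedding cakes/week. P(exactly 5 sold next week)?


Poisson(λ=2.8): P(X=5) = e^(-λ)×λ^k/k!
= e^(-2.8) × 2.8^5 / 5!
≈ 0.06081006263 × 172.10368 / 120 ≈ 0.087214

P(X=5) ≈ 0.087214 ≈ 8.72%


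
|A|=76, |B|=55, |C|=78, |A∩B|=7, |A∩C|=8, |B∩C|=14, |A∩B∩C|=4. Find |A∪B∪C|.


|A∪B∪C| = 76+55+78-7-8-14+4 = 184

|A∪B∪C| = 184


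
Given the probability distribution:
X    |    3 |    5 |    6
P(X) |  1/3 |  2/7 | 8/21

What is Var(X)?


E[X] = 33/7
E[X²] = 167/7
Var(X) = E[X²] - (E[X])² = 167/7 - 1089/49 = 80/49

Var(X) = 80/49 ≈ 1.6327


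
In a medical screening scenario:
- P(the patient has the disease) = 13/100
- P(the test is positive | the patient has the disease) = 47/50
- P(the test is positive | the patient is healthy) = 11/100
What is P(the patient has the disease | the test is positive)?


Using Bayes' theorem:
P(A|B) = P(B|A)·P(A) / P(B)

P(the test is positive) = 47/50 × 13/100 + 11/100 × 87/100
= 611/5000 + 957/10000 = 2179/10000

P(the patient has the disease|the test is positive) = (611/5000) / (2179/10000) = 1222/2179

P(the patient has the disease|the test is positive) = 1222/2179 ≈ 56.08%


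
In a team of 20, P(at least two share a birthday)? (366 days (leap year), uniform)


P(all different) = Π(366-i)/366 for i=0..19
= 0.589430
P(match) = 1 - 0.589430 = 0.410570

P ≈ 0.4106 ≈ 41.06%


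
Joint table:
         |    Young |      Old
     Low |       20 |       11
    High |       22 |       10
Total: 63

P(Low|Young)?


P(Low|Young) = 20/(20+22) = 20/42 = 10/21

P = 10/21 ≈ 47.62%


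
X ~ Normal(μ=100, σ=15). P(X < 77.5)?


z = (77.5-100)/15 = -1.5
P(Z < -1.5) = 0.0668

P(X < 77.5) ≈ 0.0668


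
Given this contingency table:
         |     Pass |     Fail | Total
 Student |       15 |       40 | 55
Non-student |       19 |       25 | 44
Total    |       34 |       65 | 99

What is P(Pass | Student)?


P(Pass | Student) = 15/(15+40) = 15/55 = 3/11

P(Pass|Student) = 3/11 ≈ 27.27%


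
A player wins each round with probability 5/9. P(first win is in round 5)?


Geometric: P(X=5) = (1-p)^(k-1)×p = (4/9)^4×5/9 = 1280/59049

P(X=5) = 1280/59049 ≈ 2.17%


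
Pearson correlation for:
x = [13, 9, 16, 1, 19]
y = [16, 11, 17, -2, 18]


n=5, Σx=58, Σy=60, Σxy=919, Σx²=868, Σy²=994
r = (5×919 - 58×60)/√((5×868 - 58²)(5×994 - 60²))
= 1115/√(976×1370) = 1115/√1337120 ≈ 1115/1156.3391 ≈ 0.9643

r ≈ 0.9643


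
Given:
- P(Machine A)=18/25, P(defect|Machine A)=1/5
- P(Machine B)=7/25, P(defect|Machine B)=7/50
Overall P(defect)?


P(B) = Σ P(B|Aᵢ)×P(Aᵢ)
  1/5×18/25 = 18/125
  7/50×7/25 = 49/1250
Sum = 229/1250

P(defect) = 229/1250 ≈ 18.32%


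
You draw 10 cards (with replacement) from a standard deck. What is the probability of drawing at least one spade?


P(not a spade) = 39/52 = 3/4
P(none in 10 draws) = (3/4)^10 = 59049/1048576
P(≥1 spade) = 1 - 59049/1048576 = 989527/1048576

P = 989527/1048576 ≈ 94.37%


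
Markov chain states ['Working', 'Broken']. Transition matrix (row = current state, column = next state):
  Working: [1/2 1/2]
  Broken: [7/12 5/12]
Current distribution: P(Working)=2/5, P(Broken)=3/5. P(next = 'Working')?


P(next=Working) = Σᵢ P(now=i)×P(i→Working)
= 2/5×1/2 + 3/5×7/12
= 1/5 + 7/20 = 11/20

P = 11/20 ≈ 0.5500


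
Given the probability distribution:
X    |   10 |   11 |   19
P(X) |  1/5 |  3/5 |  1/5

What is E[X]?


E[X] = Σ x·P(X=x)
= (10)×(1/5) + (11)×(3/5) + (19)×(1/5)
= 62/5

E[X] = 62/5


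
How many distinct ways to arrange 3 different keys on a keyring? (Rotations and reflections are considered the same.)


Free circular arrangements: rotations and reflections both identified.
(n-1)!/2 = 2!/2 = 2/2 = 1

1


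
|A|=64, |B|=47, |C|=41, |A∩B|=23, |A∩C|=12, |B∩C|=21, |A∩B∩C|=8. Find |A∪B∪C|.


|A∪B∪C| = 64+47+41-23-12-21+8 = 104

|A∪B∪C| = 104


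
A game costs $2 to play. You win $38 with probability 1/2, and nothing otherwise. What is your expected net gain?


E[gain] = (38-2)×1/2 + (-2)×1/2
= 18 - 1 = 17

Expected net gain = $17 ≈ $17.00


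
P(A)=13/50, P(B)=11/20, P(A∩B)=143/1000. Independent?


P(A)×P(B) = 143/1000
P(A∩B) = 143/1000
Equal ✓ → Independent

Yes, independent


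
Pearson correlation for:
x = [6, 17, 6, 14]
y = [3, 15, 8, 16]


n=4, Σx=43, Σy=42, Σxy=545, Σx²=557, Σy²=554
r = (4×545 - 43×42)/√((4×557 - 43²)(4×554 - 42²))
= 374/√(379×452) = 374/√171308 ≈ 374/413.8937 ≈ 0.9036

r ≈ 0.9036


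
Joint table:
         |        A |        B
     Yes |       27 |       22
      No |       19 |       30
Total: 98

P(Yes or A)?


P(Yes∨A) = P(Yes) + P(A) - P(Yes∧A)
= (49 + 46 - 27)/98 = 68/98 = 34/49

P = 34/49 ≈ 69.39%


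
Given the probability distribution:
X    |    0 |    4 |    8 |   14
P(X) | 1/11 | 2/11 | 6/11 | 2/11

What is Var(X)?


E[X] = 84/11
E[X²] = 808/11
Var(X) = E[X²] - (E[X])² = 808/11 - 7056/121 = 1832/121

Var(X) = 1832/121 ≈ 15.1405


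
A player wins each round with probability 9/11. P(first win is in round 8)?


Geometric: P(X=8) = (1-p)^(k-1)×p = (2/11)^7×9/11 = 1152/214358881

P(X=8) = 1152/214358881 ≈ 0.00%


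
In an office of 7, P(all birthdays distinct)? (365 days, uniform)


P(all different) = Π(365-i)/365 for i=0..6
= (365/365)×(364/365)×...×(359/365)
= 0.943764

P ≈ 0.9438 ≈ 94.38%


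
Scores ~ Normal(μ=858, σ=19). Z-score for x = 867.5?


z = (x - μ)/σ = (867.5 - 858)/19 = 0.5

z = 0.5


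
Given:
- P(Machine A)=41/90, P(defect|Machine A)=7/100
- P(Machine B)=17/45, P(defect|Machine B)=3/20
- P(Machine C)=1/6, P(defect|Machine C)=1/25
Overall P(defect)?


P(B) = Σ P(B|Aᵢ)×P(Aᵢ)
  7/100×41/90 = 287/9000
  3/20×17/45 = 17/300
  1/25×1/6 = 1/150
Sum = 857/9000

P(defect) = 857/9000 ≈ 9.52%


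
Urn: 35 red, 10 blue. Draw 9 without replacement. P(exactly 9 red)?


Hypergeometric: C(35,9)×C(10,0)/C(45,9)
= 70607460×1/886163135 = 1283772/16112057

P(X=9) = 1283772/16112057 ≈ 7.97%


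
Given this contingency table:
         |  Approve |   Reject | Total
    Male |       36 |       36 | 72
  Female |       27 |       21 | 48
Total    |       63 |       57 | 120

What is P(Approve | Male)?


P(Approve | Male) = 36/(36+36) = 36/72 = 1/2

P(Approve|Male) = 1/2 ≈ 50.00%


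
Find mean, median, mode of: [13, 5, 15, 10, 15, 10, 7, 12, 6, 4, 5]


Sorted: [4, 5, 5, 6, 7, 10, 10, 12, 13, 15, 15]
Mean = 102/11
Median = 10
Freq: {13: 1, 5: 2, 15: 2, 10: 2, 7: 1, 12: 1, 6: 1, 4: 1}
Mode: [5, 10, 15]

Mean=102/11, Median=10, Mode=[5, 10, 15]


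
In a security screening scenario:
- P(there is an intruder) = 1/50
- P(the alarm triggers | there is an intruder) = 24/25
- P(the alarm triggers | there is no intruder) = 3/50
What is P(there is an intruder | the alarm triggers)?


Using Bayes' theorem:
P(A|B) = P(B|A)·P(A) / P(B)

P(the alarm triggers) = 24/25 × 1/50 + 3/50 × 49/50
= 12/625 + 147/2500 = 39/500

P(there is an intruder|the alarm triggers) = (12/625) / (39/500) = 16/65

P(there is an intruder|the alarm triggers) = 16/65 ≈ 24.62%


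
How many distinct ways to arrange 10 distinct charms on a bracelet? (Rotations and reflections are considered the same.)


Free circular arrangements: rotations and reflections both identified.
(n-1)!/2 = 9!/2 = 362880/2 = 181440

181440


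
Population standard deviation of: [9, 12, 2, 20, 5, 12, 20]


Mean = 80/7
  (9-80/7)²=289/49
  (12-80/7)²=16/49
  (2-80/7)²=4356/49
  (20-80/7)²=3600/49
  (5-80/7)²=2025/49
  (12-80/7)²=16/49
  (20-80/7)²=3600/49
Σ(x-μ)² = 1986/7
σ² = (1986/7)/7 = 1986/49

σ = √(1986/49) ≈ 6.3664


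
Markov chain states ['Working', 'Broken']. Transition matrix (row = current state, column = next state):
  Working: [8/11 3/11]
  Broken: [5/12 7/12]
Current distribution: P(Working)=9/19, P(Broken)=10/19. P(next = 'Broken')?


P(next=Broken) = Σᵢ P(now=i)×P(i→Broken)
= 9/19×3/11 + 10/19×7/12
= 27/209 + 35/114 = 547/1254

P = 547/1254 ≈ 0.4362


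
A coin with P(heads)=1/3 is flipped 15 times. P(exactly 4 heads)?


Binomial: P(X=4) = C(15,4)×p^4×(1-p)^11
= 1365 × 1/81 × 2048/177147 = 931840/4782969

P(X=4) = 931840/4782969 ≈ 19.48%


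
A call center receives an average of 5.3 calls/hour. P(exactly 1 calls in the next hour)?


Poisson(λ=5.3): P(X=1) = e^(-λ)×λ^k/k!
= e^(-5.3) × 5.3^1 / 1!
≈ 0.004991593907 × 5.3 / 1 ≈ 0.026455

P(X=1) ≈ 0.026455 ≈ 2.65%


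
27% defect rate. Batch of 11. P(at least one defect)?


P(all good) = (73/100)^11 = 313726685568359708377/10000000000000000000000
P(≥1 defect) = 9686273314431640291623/10000000000000000000000

P = 9686273314431640291623/10000000000000000000000 ≈ 96.86%


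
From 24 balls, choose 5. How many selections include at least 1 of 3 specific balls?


Complement: C(24,5) - C(21,5) = 42504 - 20349 = 22155

22155


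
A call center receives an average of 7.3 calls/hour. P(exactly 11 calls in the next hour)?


Poisson(λ=7.3): P(X=11) = e^(-λ)×λ^k/k!
= e^(-7.3) × 7.3^11 / 11!
≈ 0.0006755387752 × 3137266855.68 / 39916800 ≈ 0.053094

P(X=11) ≈ 0.053094 ≈ 5.31%


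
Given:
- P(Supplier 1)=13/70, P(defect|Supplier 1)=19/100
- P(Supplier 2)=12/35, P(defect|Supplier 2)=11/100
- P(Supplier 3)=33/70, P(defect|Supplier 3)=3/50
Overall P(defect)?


P(B) = Σ P(B|Aᵢ)×P(Aᵢ)
  19/100×13/70 = 247/7000
  11/100×12/35 = 33/875
  3/50×33/70 = 99/3500
Sum = 709/7000

P(defect) = 709/7000 ≈ 10.13%


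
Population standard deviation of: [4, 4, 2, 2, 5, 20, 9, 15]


Mean = 61/8
  (4-61/8)²=841/64
  (4-61/8)²=841/64
  (2-61/8)²=2025/64
  (2-61/8)²=2025/64
  (5-61/8)²=441/64
  (20-61/8)²=9801/64
  (9-61/8)²=121/64
  (15-61/8)²=3481/64
Σ(x-μ)² = 2447/8
σ² = (2447/8)/8 = 2447/64

σ = √(2447/64) ≈ 6.1834


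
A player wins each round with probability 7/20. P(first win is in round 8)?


Geometric: P(X=8) = (1-p)^(k-1)×p = (13/20)^7×7/20 = 439239619/25600000000

P(X=8) = 439239619/25600000000 ≈ 1.72%


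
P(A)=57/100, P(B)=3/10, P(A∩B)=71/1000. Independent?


P(A)×P(B) = 171/1000
P(A∩B) = 71/1000
Not equal → NOT independent

No, not independent


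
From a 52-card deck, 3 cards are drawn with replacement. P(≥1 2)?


P(not a 2) = 48/52 = 12/13
P(none in 3 draws) = (12/13)^3 = 1728/2197
P(≥1 2) = 1 - 1728/2197 = 469/2197

P = 469/2197 ≈ 21.35%


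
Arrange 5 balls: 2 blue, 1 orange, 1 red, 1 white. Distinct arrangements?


5!/(2!×1!×1!×1!) = 60

60


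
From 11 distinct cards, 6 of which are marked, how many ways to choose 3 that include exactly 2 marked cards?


Choose 2 of the 6 marked cards and 1 of the other 5 cards:
C(6,2)×C(5,1) = 15×5 = 75

75


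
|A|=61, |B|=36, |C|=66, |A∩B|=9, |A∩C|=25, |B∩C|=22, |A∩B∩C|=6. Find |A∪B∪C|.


|A∪B∪C| = 61+36+66-9-25-22+6 = 113

|A∪B∪C| = 113


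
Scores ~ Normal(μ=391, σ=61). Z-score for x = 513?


z = (x - μ)/σ = (513 - 391)/61 = 2.0

z = 2.0


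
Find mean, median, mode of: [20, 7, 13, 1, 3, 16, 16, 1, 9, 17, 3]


Sorted: [1, 1, 3, 3, 7, 9, 13, 16, 16, 17, 20]
Mean = 106/11
Median = 9
Freq: {20: 1, 7: 1, 13: 1, 1: 2, 3: 2, 16: 2, 9: 1, 17: 1}
Mode: [1, 3, 16]

Mean=106/11, Median=9, Mode=[1, 3, 16]


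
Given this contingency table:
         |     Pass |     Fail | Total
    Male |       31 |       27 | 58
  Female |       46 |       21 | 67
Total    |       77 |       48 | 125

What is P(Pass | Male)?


P(Pass | Male) = 31/(31+27) = 31/58

P(Pass|Male) = 31/58 ≈ 53.45%


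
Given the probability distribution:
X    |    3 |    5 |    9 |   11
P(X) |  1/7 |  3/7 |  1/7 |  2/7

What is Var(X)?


E[X] = 7
E[X²] = 407/7
Var(X) = E[X²] - (E[X])² = 407/7 - 49 = 64/7

Var(X) = 64/7 ≈ 9.1429


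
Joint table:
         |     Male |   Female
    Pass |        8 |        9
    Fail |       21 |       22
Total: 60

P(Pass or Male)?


P(Pass∨Male) = P(Pass) + P(Male) - P(Pass∧Male)
= (17 + 29 - 8)/60 = 38/60 = 19/30

P = 19/30 ≈ 63.33%


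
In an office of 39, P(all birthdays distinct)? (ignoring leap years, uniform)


P(all different) = Π(365-i)/365 for i=0..38
= (365/365)×(364/365)×...×(327/365)
= 0.121780

P ≈ 0.1218 ≈ 12.18%


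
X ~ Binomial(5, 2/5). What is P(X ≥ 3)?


P(X ≥ 3) = Σ P(X=i) for i=3..5
P(X=3) = 144/625
P(X=4) = 48/625
P(X=5) = 32/3125
Sum = 992/3125

P(X ≥ 3) = 992/3125 ≈ 31.74%


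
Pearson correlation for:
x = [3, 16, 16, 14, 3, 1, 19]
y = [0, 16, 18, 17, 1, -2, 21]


n=7, Σx=72, Σy=71, Σxy=1182, Σx²=1088, Σy²=1315
r = (7×1182 - 72×71)/√((7×1088 - 72²)(7×1315 - 71²))
= 3162/√(2432×4164) = 3162/√10126848 ≈ 3162/3182.2709 ≈ 0.9936

r ≈ 0.9936


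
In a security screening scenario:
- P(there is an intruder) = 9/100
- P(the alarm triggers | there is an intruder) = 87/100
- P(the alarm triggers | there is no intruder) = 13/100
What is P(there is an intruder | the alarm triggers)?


Using Bayes' theorem:
P(A|B) = P(B|A)·P(A) / P(B)

P(the alarm triggers) = 87/100 × 9/100 + 13/100 × 91/100
= 783/10000 + 1183/10000 = 983/5000

P(there is an intruder|the alarm triggers) = (783/10000) / (983/5000) = 783/1966

P(there is an intruder|the alarm triggers) = 783/1966 ≈ 39.83%


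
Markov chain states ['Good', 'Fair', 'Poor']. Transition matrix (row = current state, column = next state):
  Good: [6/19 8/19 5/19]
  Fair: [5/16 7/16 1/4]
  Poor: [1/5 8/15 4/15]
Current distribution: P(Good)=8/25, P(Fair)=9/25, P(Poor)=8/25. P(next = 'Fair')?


P(next=Fair) = Σᵢ P(now=i)×P(i→Fair)
= 8/25×8/19 + 9/25×7/16 + 8/25×8/15
= 64/475 + 63/400 + 64/375 = 52771/114000

P = 52771/114000 ≈ 0.4629


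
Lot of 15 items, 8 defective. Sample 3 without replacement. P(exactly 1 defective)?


Hypergeometric: C(8,1)×C(7,2)/C(15,3)
= 8×21/455 = 24/65

P(X=1) = 24/65 ≈ 36.92%


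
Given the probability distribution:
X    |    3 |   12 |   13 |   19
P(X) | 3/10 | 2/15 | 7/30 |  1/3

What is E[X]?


E[X] = Σ x·P(X=x)
= (3)×(3/10) + (12)×(2/15) + (13)×(7/30) + (19)×(1/3)
= 178/15

E[X] = 178/15


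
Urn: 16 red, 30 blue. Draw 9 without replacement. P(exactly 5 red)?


Hypergeometric: C(16,5)×C(30,4)/C(46,9)
= 4368×27405/1101716330 = 920808/8474741

P(X=5) = 920808/8474741 ≈ 10.87%


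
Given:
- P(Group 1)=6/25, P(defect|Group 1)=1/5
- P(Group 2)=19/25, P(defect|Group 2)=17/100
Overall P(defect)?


P(B) = Σ P(B|Aᵢ)×P(Aᵢ)
  1/5×6/25 = 6/125
  17/100×19/25 = 323/2500
Sum = 443/2500

P(defect) = 443/2500 ≈ 17.72%


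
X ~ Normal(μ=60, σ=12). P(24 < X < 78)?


z₁=(24-60)/12=-3.0, z₂=(78-60)/12=1.5
P = Φ(1.5) - Φ(-3.0) = 0.933193 - 0.001350 = 0.931843 ≈ 0.9318

P(24 < X < 78) ≈ 0.9318


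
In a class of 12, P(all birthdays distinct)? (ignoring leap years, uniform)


P(all different) = Π(365-i)/365 for i=0..11
= (365/365)×(364/365)×...×(354/365)
= 0.832975

P ≈ 0.8330 ≈ 83.30%


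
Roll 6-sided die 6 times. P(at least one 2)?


P(no 2)^6 = (5/6)^6 = 15625/46656
P(≥1) = 1 - 15625/46656 = 31031/46656

P = 31031/46656 ≈ 66.51%


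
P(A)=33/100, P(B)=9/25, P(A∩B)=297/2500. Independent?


P(A)×P(B) = 297/2500
P(A∩B) = 297/2500
Equal ✓ → Independent

Yes, independent


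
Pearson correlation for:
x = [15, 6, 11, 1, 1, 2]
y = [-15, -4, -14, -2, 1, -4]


n=6, Σx=36, Σy=-38, Σxy=-412, Σx²=388, Σy²=458
r = (6×(-412) - 36×(-38))/√((6×388 - 36²)(6×458 - (-38)²))
= -1104/√(1032×1304) = -1104/√1345728 ≈ -1104/1160.0552 ≈ -0.9517

r ≈ -0.9517


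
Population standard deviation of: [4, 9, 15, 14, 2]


Mean = 44/5
  (4-44/5)²=576/25
  (9-44/5)²=1/25
  (15-44/5)²=961/25
  (14-44/5)²=676/25
  (2-44/5)²=1156/25
Σ(x-μ)² = 674/5
σ² = (674/5)/5 = 674/25

σ = √(674/25) ≈ 5.1923


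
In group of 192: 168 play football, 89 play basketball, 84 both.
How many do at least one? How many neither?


|A∪B| = 168+89-84 = 173
Neither = 192-173 = 19

At least one: 173; Neither: 19


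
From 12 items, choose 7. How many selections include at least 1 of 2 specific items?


Complement: C(12,7) - C(10,7) = 792 - 120 = 672

672


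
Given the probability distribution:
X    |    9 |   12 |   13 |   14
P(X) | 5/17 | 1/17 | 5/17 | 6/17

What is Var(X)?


E[X] = 206/17
E[X²] = 2570/17
Var(X) = E[X²] - (E[X])² = 2570/17 - 42436/289 = 1254/289

Var(X) = 1254/289 ≈ 4.3391


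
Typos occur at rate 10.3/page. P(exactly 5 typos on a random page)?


Poisson(λ=10.3): P(X=5) = e^(-λ)×λ^k/k!
= e^(-10.3) × 10.3^5 / 5!
≈ 3.363309519e-05 × 115927.40743 / 120 ≈ 0.032492

P(X=5) ≈ 0.032492 ≈ 3.25%


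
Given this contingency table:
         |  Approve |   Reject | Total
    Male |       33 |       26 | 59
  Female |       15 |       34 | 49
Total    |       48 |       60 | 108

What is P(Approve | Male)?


P(Approve | Male) = 33/(33+26) = 33/59

P(Approve|Male) = 33/59 ≈ 55.93%


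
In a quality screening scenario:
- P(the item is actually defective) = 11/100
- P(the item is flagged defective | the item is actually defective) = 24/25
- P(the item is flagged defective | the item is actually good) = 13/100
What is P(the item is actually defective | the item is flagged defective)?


Using Bayes' theorem:
P(A|B) = P(B|A)·P(A) / P(B)

P(the item is flagged defective) = 24/25 × 11/100 + 13/100 × 89/100
= 66/625 + 1157/10000 = 2213/10000

P(the item is actually defective|the item is flagged defective) = (66/625) / (2213/10000) = 1056/2213

P(the item is actually defective|the item is flagged defective) = 1056/2213 ≈ 47.72%


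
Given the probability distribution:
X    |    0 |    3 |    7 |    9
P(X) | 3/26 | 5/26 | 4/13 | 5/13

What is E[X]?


E[X] = Σ x·P(X=x)
= (0)×(3/26) + (3)×(5/26) + (7)×(4/13) + (9)×(5/13)
= 161/26

E[X] = 161/26


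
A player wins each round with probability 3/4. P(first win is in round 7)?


Geometric: P(X=7) = (1-p)^(k-1)×p = (1/4)^6×3/4 = 3/16384

P(X=7) = 3/16384 ≈ 0.02%


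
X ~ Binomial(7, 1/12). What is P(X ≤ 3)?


P(X ≤ 3) = Σ P(X=i) for i=0..3
P(X=0) = 19487171/35831808
P(X=1) = 12400927/35831808
P(X=2) = 1127357/11943936
P(X=3) = 512435/35831808
Sum = 8945651/8957952

P(X ≤ 3) = 8945651/8957952 ≈ 99.86%


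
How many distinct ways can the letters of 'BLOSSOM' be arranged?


Letters: 7, freq: {'B': 1, 'L': 1, 'O': 2, 'S': 2, 'M': 1}
7!/(1!×1!×2!×2!×1!) = 5040/4 = 1260

1260


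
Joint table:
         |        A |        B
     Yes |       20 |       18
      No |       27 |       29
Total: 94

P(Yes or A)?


P(Yes∨A) = P(Yes) + P(A) - P(Yes∧A)
= (38 + 47 - 20)/94 = 65/94

P = 65/94 ≈ 69.15%


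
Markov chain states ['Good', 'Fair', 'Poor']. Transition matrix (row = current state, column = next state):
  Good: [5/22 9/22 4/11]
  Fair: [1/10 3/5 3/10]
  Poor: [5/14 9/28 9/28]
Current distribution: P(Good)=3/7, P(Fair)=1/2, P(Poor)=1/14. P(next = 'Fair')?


P(next=Fair) = Σᵢ P(now=i)×P(i→Fair)
= 3/7×9/22 + 1/2×3/5 + 1/14×9/28
= 27/154 + 3/10 + 9/392 = 10743/21560

P = 10743/21560 ≈ 0.4983


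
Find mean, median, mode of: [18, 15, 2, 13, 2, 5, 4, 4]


Sorted: [2, 2, 4, 4, 5, 13, 15, 18]
Mean = 63/8
Median = 9/2
Freq: {18: 1, 15: 1, 2: 2, 13: 1, 5: 1, 4: 2}
Mode: [2, 4]

Mean=63/8, Median=9/2, Mode=[2, 4]


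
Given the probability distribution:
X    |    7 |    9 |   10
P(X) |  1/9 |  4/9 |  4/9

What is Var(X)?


E[X] = 83/9
E[X²] = 773/9
Var(X) = E[X²] - (E[X])² = 773/9 - 6889/81 = 68/81

Var(X) = 68/81 ≈ 0.8395


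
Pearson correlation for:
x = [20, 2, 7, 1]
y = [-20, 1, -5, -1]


n=4, Σx=30, Σy=-25, Σxy=-434, Σx²=454, Σy²=427
r = (4×(-434) - 30×(-25))/√((4×454 - 30²)(4×427 - (-25)²))
= -986/√(916×1083) = -986/√992028 ≈ -986/996.0060 ≈ -0.9900

r ≈ -0.9900


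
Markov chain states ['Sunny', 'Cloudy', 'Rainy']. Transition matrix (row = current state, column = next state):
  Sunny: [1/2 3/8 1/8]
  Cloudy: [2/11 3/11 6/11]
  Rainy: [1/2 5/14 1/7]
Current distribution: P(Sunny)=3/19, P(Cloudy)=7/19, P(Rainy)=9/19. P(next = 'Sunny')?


P(next=Sunny) = Σᵢ P(now=i)×P(i→Sunny)
= 3/19×1/2 + 7/19×2/11 + 9/19×1/2
= 3/38 + 14/209 + 9/38 = 80/209

P = 80/209 ≈ 0.3828


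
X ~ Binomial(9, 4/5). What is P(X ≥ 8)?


P(X ≥ 8) = Σ P(X=i) for i=8..9
P(X=8) = 589824/1953125
P(X=9) = 262144/1953125
Sum = 851968/1953125

P(X ≥ 8) = 851968/1953125 ≈ 43.62%


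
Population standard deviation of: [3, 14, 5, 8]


Mean = 30/4 = 15/2
  (3-15/2)²=81/4
  (14-15/2)²=169/4
  (5-15/2)²=25/4
  (8-15/2)²=1/4
Σ(x-μ)² = 69
σ² = 69/4

σ = √(69/4) ≈ 4.1533


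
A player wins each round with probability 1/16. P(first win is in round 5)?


Geometric: P(X=5) = (1-p)^(k-1)×p = (15/16)^4×1/16 = 50625/1048576

P(X=5) = 50625/1048576 ≈ 4.83%


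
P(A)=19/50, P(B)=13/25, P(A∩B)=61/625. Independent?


P(A)×P(B) = 247/1250
P(A∩B) = 61/625
Not equal → NOT independent

No, not independent


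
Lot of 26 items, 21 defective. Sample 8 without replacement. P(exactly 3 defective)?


Hypergeometric: C(21,3)×C(5,5)/C(26,8)
= 1330×1/1562275 = 14/16445

P(X=3) = 14/16445 ≈ 0.09%


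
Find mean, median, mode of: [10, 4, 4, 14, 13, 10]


Sorted: [4, 4, 10, 10, 13, 14]
Mean = 55/6
Median = 10
Freq: {10: 2, 4: 2, 14: 1, 13: 1}
Mode: [4, 10]

Mean=55/6, Median=10, Mode=[4, 10]


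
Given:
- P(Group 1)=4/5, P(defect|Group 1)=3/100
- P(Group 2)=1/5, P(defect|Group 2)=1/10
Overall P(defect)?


P(B) = Σ P(B|Aᵢ)×P(Aᵢ)
  3/100×4/5 = 3/125
  1/10×1/5 = 1/50
Sum = 11/250

P(defect) = 11/250 ≈ 4.40%


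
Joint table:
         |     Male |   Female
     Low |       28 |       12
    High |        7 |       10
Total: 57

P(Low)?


P(Low) = (28+12)/57 = 40/57

P(Low) = 40/57 ≈ 70.18%


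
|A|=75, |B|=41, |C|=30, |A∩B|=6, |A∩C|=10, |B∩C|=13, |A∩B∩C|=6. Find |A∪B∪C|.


|A∪B∪C| = 75+41+30-6-10-13+6 = 123

|A∪B∪C| = 123


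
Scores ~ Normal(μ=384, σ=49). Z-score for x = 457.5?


z = (x - μ)/σ = (457.5 - 384)/49 = 1.5

z = 1.5


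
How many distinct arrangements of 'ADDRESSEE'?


Letters: 9, freq: {'A': 1, 'D': 2, 'R': 1, 'E': 3, 'S': 2}
9!/(1!×2!×1!×3!×2!) = 362880/24 = 15120

15120


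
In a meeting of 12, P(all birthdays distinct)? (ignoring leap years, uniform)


P(all different) = Π(365-i)/365 for i=0..11
= (365/365)×(364/365)×...×(354/365)
= 0.832975

P ≈ 0.8330 ≈ 83.30%


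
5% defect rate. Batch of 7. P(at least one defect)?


P(all good) = (19/20)^7 = 893871739/1280000000
P(≥1 defect) = 386128261/1280000000

P = 386128261/1280000000 ≈ 30.17%


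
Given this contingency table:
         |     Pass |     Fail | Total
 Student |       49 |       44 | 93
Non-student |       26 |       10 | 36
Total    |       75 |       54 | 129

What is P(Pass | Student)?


P(Pass | Student) = 49/(49+44) = 49/93

P(Pass|Student) = 49/93 ≈ 52.69%


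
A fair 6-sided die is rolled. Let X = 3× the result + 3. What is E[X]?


E[die] = (1+6)/2 = 7/2
E[X] = 3×7/2 + 3 = 27/2

E[X] = 27/2


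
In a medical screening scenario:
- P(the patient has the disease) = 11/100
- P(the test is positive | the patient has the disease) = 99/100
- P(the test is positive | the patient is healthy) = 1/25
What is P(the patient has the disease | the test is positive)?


Using Bayes' theorem:
P(A|B) = P(B|A)·P(A) / P(B)

P(the test is positive) = 99/100 × 11/100 + 1/25 × 89/100
= 1089/10000 + 89/2500 = 289/2000

P(the patient has the disease|the test is positive) = (1089/10000) / (289/2000) = 1089/1445

P(the patient has the disease|the test is positive) = 1089/1445 ≈ 75.36%


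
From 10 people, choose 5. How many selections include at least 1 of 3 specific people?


Complement: C(10,5) - C(7,5) = 252 - 21 = 231

231


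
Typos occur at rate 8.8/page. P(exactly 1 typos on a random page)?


Poisson(λ=8.8): P(X=1) = e^(-λ)×λ^k/k!
= e^(-8.8) × 8.8^1 / 1!
≈ 0.0001507330751 × 8.8 / 1 ≈ 0.001326

P(X=1) ≈ 0.001326 ≈ 0.13%


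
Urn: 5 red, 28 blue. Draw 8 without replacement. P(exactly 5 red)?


Hypergeometric: C(5,5)×C(28,3)/C(33,8)
= 1×3276/13884156 = 7/29667

P(X=5) = 7/29667 ≈ 0.02%


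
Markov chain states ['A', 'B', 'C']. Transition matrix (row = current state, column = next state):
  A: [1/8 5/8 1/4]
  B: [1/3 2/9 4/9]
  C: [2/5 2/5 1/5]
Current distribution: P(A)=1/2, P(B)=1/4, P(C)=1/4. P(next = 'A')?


P(next=A) = Σᵢ P(now=i)×P(i→A)
= 1/2×1/8 + 1/4×1/3 + 1/4×2/5
= 1/16 + 1/12 + 1/10 = 59/240

P = 59/240 ≈ 0.2458


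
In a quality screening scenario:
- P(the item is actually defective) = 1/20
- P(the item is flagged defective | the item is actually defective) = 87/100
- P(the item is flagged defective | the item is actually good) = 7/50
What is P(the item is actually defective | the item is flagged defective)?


Using Bayes' theorem:
P(A|B) = P(B|A)·P(A) / P(B)

P(the item is flagged defective) = 87/100 × 1/20 + 7/50 × 19/20
= 87/2000 + 133/1000 = 353/2000

P(the item is actually defective|the item is flagged defective) = (87/2000) / (353/2000) = 87/353

P(the item is actually defective|the item is flagged defective) = 87/353 ≈ 24.65%


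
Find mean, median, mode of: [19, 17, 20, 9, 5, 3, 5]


Sorted: [3, 5, 5, 9, 17, 19, 20]
Mean = 78/7
Median = 9
Freq: {19: 1, 17: 1, 20: 1, 9: 1, 5: 2, 3: 1}
Mode: [5]

Mean=78/7, Median=9, Mode=5


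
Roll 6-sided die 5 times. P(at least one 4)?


P(no 4)^5 = (5/6)^5 = 3125/7776
P(≥1) = 1 - 3125/7776 = 4651/7776

P = 4651/7776 ≈ 59.81%


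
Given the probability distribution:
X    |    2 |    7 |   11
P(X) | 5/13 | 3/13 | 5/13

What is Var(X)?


E[X] = 86/13
E[X²] = 772/13
Var(X) = E[X²] - (E[X])² = 772/13 - 7396/169 = 2640/169

Var(X) = 2640/169 ≈ 15.6213


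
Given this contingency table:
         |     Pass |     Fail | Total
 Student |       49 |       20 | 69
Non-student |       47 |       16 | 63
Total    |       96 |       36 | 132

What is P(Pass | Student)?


P(Pass | Student) = 49/(49+20) = 49/69

P(Pass|Student) = 49/69 ≈ 71.01%


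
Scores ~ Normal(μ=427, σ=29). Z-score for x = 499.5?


z = (x - μ)/σ = (499.5 - 427)/29 = 2.5

z = 2.5


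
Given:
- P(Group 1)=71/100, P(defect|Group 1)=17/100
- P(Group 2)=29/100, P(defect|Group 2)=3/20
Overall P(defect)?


P(B) = Σ P(B|Aᵢ)×P(Aᵢ)
  17/100×71/100 = 1207/10000
  3/20×29/100 = 87/2000
Sum = 821/5000

P(defect) = 821/5000 ≈ 16.42%


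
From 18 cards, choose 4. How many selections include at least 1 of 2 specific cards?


Complement: C(18,4) - C(16,4) = 3060 - 1820 = 1240

1240


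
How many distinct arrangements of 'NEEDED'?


Letters: 6, freq: {'N': 1, 'E': 3, 'D': 2}
6!/(1!×3!×2!) = 720/12 = 60

60


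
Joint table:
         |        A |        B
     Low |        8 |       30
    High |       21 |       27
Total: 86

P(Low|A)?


P(Low|A) = 8/(8+21) = 8/29

P = 8/29 ≈ 27.59%


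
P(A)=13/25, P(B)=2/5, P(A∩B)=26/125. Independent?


P(A)×P(B) = 26/125
P(A∩B) = 26/125
Equal ✓ → Independent

Yes, independent


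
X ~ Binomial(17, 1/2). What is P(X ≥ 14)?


P(X ≥ 14) = Σ P(X=i) for i=14..17
P(X=14) = 85/16384
P(X=15) = 17/16384
P(X=16) = 17/131072
P(X=17) = 1/131072
Sum = 417/65536

P(X ≥ 14) = 417/65536 ≈ 0.64%


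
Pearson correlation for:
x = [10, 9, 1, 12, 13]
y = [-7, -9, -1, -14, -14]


n=5, Σx=45, Σy=-45, Σxy=-502, Σx²=495, Σy²=523
r = (5×(-502) - 45×(-45))/√((5×495 - 45²)(5×523 - (-45)²))
= -485/√(450×590) = -485/√265500 ≈ -485/515.2669 ≈ -0.9413

r ≈ -0.9413


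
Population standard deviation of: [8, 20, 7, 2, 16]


Mean = 53/5
  (8-53/5)²=169/25
  (20-53/5)²=2209/25
  (7-53/5)²=324/25
  (2-53/5)²=1849/25
  (16-53/5)²=729/25
Σ(x-μ)² = 1056/5
σ² = (1056/5)/5 = 1056/25

σ = √(1056/25) ≈ 6.4992


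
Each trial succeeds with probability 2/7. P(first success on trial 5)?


Geometric: P(X=5) = (1-p)^(k-1)×p = (5/7)^4×2/7 = 1250/16807

P(X=5) = 1250/16807 ≈ 7.44%


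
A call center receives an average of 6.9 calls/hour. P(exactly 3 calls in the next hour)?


Poisson(λ=6.9): P(X=3) = e^(-λ)×λ^k/k!
= e^(-6.9) × 6.9^3 / 3!
≈ 0.001007785429 × 328.509 / 6 ≈ 0.055178

P(X=3) ≈ 0.055178 ≈ 5.52%


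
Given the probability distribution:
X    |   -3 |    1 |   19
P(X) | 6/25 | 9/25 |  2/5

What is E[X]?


E[X] = Σ x·P(X=x)
= (-3)×(6/25) + (1)×(9/25) + (19)×(2/5)
= 181/25

E[X] = 181/25


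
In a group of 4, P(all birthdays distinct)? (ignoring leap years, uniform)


P(all different) = Π(365-i)/365 for i=0..3
= (365/365)×(364/365)×...×(362/365)
= 0.983644

P ≈ 0.9836 ≈ 98.36%


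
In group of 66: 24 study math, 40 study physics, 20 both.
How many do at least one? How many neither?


|A∪B| = 24+40-20 = 44
Neither = 66-44 = 22

At least one: 44; Neither: 22


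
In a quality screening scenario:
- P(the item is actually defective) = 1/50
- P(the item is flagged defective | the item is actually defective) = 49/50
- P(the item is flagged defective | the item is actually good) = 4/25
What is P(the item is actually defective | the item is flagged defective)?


Using Bayes' theorem:
P(A|B) = P(B|A)·P(A) / P(B)

P(the item is flagged defective) = 49/50 × 1/50 + 4/25 × 49/50
= 49/2500 + 98/625 = 441/2500

P(the item is actually defective|the item is flagged defective) = (49/2500) / (441/2500) = 1/9

P(the item is actually defective|the item is flagged defective) = 1/9 ≈ 11.11%


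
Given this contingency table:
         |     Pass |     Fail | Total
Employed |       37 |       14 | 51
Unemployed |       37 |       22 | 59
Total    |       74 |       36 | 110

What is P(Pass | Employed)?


P(Pass | Employed) = 37/(37+14) = 37/51

P(Pass|Employed) = 37/51 ≈ 72.55%


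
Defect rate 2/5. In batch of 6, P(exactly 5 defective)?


Binomial: P(X=5) = C(6,5)×p^5×(1-p)^1
= 6 × 32/3125 × 3/5 = 576/15625

P(X=5) = 576/15625 ≈ 3.69%


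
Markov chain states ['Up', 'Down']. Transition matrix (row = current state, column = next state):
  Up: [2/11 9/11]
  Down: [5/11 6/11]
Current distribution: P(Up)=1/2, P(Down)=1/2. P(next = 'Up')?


P(next=Up) = Σᵢ P(now=i)×P(i→Up)
= 1/2×2/11 + 1/2×5/11
= 1/11 + 5/22 = 7/22

P = 7/22 ≈ 0.3182


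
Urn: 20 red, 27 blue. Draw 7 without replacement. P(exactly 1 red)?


Hypergeometric: C(20,1)×C(27,6)/C(47,7)
= 20×296010/62891499 = 7800/82861

P(X=1) = 7800/82861 ≈ 9.41%


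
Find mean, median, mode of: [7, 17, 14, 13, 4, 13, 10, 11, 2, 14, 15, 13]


Sorted: [2, 4, 7, 10, 11, 13, 13, 13, 14, 14, 15, 17]
Mean = 133/12
Median = 13
Freq: {7: 1, 17: 1, 14: 2, 13: 3, 4: 1, 10: 1, 11: 1, 2: 1, 15: 1}
Mode: [13]

Mean=133/12, Median=13, Mode=13


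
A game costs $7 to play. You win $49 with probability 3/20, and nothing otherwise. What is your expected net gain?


E[gain] = (49-7)×3/20 + (-7)×17/20
= 63/10 - 119/20 = 7/20

Expected net gain = $7/20 ≈ $0.35


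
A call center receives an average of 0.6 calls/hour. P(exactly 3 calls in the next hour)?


Poisson(λ=0.6): P(X=3) = e^(-λ)×λ^k/k!
= e^(-0.6) × 0.6^3 / 3!
≈ 0.5488116361 × 0.216 / 6 ≈ 0.019757

P(X=3) ≈ 0.019757 ≈ 1.98%


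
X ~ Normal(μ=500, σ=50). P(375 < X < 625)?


z₁=(375-500)/50=-2.5, z₂=(625-500)/50=2.5
P = Φ(2.5) - Φ(-2.5) = 0.993790 - 0.006210 = 0.987580 ≈ 0.9876

P(375 < X < 625) ≈ 0.9876


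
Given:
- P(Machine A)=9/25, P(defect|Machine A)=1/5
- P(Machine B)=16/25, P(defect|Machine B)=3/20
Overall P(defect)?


P(B) = Σ P(B|Aᵢ)×P(Aᵢ)
  1/5×9/25 = 9/125
  3/20×16/25 = 12/125
Sum = 21/125

P(defect) = 21/125 ≈ 16.80%


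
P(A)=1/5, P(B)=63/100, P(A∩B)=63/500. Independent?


P(A)×P(B) = 63/500
P(A∩B) = 63/500
Equal ✓ → Independent

Yes, independent


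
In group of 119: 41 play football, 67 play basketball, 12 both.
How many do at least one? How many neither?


|A∪B| = 41+67-12 = 96
Neither = 119-96 = 23

At least one: 96; Neither: 23


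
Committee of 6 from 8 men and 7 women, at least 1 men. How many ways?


Count by #men:
  1M,5W: C(8,1)×C(7,5)=168
  2M,4W: C(8,2)×C(7,4)=980
  3M,3W: C(8,3)×C(7,3)=1960
  4M,2W: C(8,4)×C(7,2)=1470
  5M,1W: C(8,5)×C(7,1)=392
  6M,0W: C(8,6)×C(7,0)=28
Total = 4998

4998


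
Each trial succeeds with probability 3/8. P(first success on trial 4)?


Geometric: P(X=4) = (1-p)^(k-1)×p = (5/8)^3×3/8 = 375/4096

P(X=4) = 375/4096 ≈ 9.16%


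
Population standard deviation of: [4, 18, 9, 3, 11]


Mean = 45/5 = 9
  (4-9)²=25
  (18-9)²=81
  (9-9)²=0
  (3-9)²=36
  (11-9)²=4
Σ(x-μ)² = 146
σ² = 146/5

σ = √(146/5) ≈ 5.4037


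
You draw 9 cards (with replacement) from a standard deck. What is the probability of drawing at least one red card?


P(not a red card) = 26/52 = 1/2
P(none in 9 draws) = (1/2)^9 = 1/512
P(≥1 red card) = 1 - 1/512 = 511/512

P = 511/512 ≈ 99.80%


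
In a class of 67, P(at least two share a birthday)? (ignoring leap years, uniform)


P(all different) = Π(365-i)/365 for i=0..66
= 0.001560
P(match) = 1 - 0.001560 = 0.998440

P ≈ 0.9984 ≈ 99.84%


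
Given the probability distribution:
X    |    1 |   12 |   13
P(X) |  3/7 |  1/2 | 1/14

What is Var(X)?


E[X] = 103/14
E[X²] = 169/2
Var(X) = E[X²] - (E[X])² = 169/2 - 10609/196 = 5953/196

Var(X) = 5953/196 ≈ 30.3724


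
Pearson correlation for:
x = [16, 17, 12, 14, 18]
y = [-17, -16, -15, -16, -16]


n=5, Σx=77, Σy=-80, Σxy=-1236, Σx²=1209, Σy²=1282
r = (5×(-1236) - 77×(-80))/√((5×1209 - 77²)(5×1282 - (-80)²))
= -20/√(116×10) = -20/√1160 ≈ -20/34.0588 ≈ -0.5872

r ≈ -0.5872


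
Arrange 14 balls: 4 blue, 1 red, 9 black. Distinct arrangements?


14!/(4!×1!×9!) = 10010

10010


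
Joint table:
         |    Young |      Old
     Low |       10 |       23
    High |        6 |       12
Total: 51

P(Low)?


P(Low) = (10+23)/51 = 33/51 = 11/17

P(Low) = 11/17 ≈ 64.71%


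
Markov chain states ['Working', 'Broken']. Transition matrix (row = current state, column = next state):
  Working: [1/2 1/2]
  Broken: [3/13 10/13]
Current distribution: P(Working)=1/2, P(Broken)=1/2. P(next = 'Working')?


P(next=Working) = Σᵢ P(now=i)×P(i→Working)
= 1/2×1/2 + 1/2×3/13
= 1/4 + 3/26 = 19/52

P = 19/52 ≈ 0.3654


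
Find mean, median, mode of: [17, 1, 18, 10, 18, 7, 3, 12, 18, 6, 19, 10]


Sorted: [1, 3, 6, 7, 10, 10, 12, 17, 18, 18, 18, 19]
Mean = 139/12
Median = 11
Freq: {17: 1, 1: 1, 18: 3, 10: 2, 7: 1, 3: 1, 12: 1, 6: 1, 19: 1}
Mode: [18]

Mean=139/12, Median=11, Mode=18


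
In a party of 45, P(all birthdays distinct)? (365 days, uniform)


P(all different) = Π(365-i)/365 for i=0..44
= (365/365)×(364/365)×...×(321/365)
= 0.059024

P ≈ 0.0590 ≈ 5.90%


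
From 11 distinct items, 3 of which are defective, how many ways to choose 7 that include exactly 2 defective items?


Choose 2 of the 3 defective items and 5 of the other 8 items:
C(3,2)×C(8,5) = 3×56 = 168

168


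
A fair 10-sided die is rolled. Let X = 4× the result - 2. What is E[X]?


E[die] = (1+10)/2 = 11/2
E[X] = 4×11/2 - 2 = 20

E[X] = 20


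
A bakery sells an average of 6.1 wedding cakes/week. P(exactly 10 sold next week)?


Poisson(λ=6.1): P(X=10) = e^(-λ)×λ^k/k!
= e^(-6.1) × 6.1^10 / 10!
≈ 0.002242867719 × 71334291.1663 / 3628800 ≈ 0.044090

P(X=10) ≈ 0.044090 ≈ 4.41%


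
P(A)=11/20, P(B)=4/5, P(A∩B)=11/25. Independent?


P(A)×P(B) = 11/25
P(A∩B) = 11/25
Equal ✓ → Independent

Yes, independent


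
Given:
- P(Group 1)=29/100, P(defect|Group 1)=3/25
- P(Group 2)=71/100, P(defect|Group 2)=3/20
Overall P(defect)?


P(B) = Σ P(B|Aᵢ)×P(Aᵢ)
  3/25×29/100 = 87/2500
  3/20×71/100 = 213/2000
Sum = 1413/10000

P(defect) = 1413/10000 ≈ 14.13%


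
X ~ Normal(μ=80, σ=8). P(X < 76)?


z = (76-80)/8 = -0.5
P(Z < -0.5) = 0.3085

P(X < 76) ≈ 0.3085


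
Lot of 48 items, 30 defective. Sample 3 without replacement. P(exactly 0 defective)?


Hypergeometric: C(30,0)×C(18,3)/C(48,3)
= 1×816/17296 = 51/1081

P(X=0) = 51/1081 ≈ 4.72%


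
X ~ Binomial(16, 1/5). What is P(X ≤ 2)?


P(X ≤ 2) = Σ P(X=i) for i=0..2
P(X=0) = 4294967296/152587890625
P(X=1) = 17179869184/152587890625
P(X=2) = 6442450944/30517578125
Sum = 2147483648/6103515625

P(X ≤ 2) = 2147483648/6103515625 ≈ 35.18%


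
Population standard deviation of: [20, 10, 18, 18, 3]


Mean = 69/5
  (20-69/5)²=961/25
  (10-69/5)²=361/25
  (18-69/5)²=441/25
  (18-69/5)²=441/25
  (3-69/5)²=2916/25
Σ(x-μ)² = 1024/5
σ² = (1024/5)/5 = 1024/25

σ = √(1024/25) ≈ 6.4000


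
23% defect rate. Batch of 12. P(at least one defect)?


P(all good) = (77/100)^12 = 43439888521963583647921/1000000000000000000000000
P(≥1 defect) = 956560111478036416352079/1000000000000000000000000

P = 956560111478036416352079/1000000000000000000000000 ≈ 95.66%


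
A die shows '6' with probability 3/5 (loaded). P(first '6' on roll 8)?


Geometric: P(X=8) = (1-p)^(k-1)×p = (2/5)^7×3/5 = 384/390625

P(X=8) = 384/390625 ≈ 0.10%


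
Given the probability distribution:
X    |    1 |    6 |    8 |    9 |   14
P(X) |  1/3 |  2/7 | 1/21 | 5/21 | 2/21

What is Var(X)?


E[X] = 124/21
E[X²] = 1084/21
Var(X) = E[X²] - (E[X])² = 1084/21 - 15376/441 = 7388/441

Var(X) = 7388/441 ≈ 16.7528


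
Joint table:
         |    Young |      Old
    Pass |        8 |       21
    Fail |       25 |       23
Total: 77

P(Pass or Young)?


P(Pass∨Young) = P(Pass) + P(Young) - P(Pass∧Young)
= (29 + 33 - 8)/77 = 54/77

P = 54/77 ≈ 70.13%


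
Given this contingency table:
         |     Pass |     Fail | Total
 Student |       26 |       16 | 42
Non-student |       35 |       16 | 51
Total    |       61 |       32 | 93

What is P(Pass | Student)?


P(Pass | Student) = 26/(26+16) = 26/42 = 13/21

P(Pass|Student) = 13/21 ≈ 61.90%


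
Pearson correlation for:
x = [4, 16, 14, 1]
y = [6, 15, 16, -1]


n=4, Σx=35, Σy=36, Σxy=487, Σx²=469, Σy²=518
r = (4×487 - 35×36)/√((4×469 - 35²)(4×518 - 36²))
= 688/√(651×776) = 688/√505176 ≈ 688/710.7573 ≈ 0.9680

r ≈ 0.9680
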